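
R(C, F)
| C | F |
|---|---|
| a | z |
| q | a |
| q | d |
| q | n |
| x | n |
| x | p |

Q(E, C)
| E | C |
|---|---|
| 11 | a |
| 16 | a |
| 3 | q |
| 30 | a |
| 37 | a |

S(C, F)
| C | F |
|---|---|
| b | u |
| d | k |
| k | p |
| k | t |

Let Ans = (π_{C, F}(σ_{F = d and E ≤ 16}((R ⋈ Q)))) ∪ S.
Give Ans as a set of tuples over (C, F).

{(b, u), (d, k), (k, p), (k, t), (q, d)}

Joining R and Q on C yields {(a, z, 11), (a, z, 16), (a, z, 30), (a, z, 37), (q, a, 3), (q, d, 3), (q, n, 3)}.
Selection F = d and E ≤ 16: {(q, d, 3)}
Projecting to C, F: {(q, d)}
Taking the union: {(b, u), (d, k), (k, p), (k, t), (q, d)}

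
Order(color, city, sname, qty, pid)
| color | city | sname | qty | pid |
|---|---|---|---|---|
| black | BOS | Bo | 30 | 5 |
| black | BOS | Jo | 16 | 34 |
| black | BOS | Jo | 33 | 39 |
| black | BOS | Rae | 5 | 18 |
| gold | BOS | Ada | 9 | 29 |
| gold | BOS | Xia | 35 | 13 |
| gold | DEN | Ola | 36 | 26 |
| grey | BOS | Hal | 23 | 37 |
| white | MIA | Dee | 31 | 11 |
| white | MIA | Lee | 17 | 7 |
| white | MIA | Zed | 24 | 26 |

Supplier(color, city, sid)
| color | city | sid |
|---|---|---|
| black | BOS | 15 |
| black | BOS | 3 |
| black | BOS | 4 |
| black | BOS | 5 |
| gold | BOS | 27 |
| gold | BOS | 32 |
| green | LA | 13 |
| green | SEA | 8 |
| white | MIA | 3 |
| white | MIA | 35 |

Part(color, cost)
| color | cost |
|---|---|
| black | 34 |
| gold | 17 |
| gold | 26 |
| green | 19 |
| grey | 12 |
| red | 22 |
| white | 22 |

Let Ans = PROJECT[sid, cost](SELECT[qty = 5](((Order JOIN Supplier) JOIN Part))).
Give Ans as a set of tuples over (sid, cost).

Joining Order and Supplier on color, city yields {(black, BOS, Bo, 30, 5, 15), (black, BOS, Bo, 30, 5, 3), (black, BOS, Bo, 30, 5, 4), (black, BOS, Bo, 30, 5, 5), (black, BOS, Jo, 16, 34, 15), (black, BOS, Jo, 16, 34, 3), (black, BOS, Jo, 16, 34, 4), (black, BOS, Jo, 16, 34, 5), (black, BOS, Jo, 33, 39, 15), (black, BOS, Jo, 33, 39, 3), (black, BOS, Jo, 33, 39, 4), (black, BOS, Jo, 33, 39, 5), (black, BOS, Rae, 5, 18, 15), (black, BOS, Rae, 5, 18, 3), (black, BOS, Rae, 5, 18, 4), (black, BOS, Rae, 5, 18, 5), (gold, BOS, Ada, 9, 29, 27), (gold, BOS, Ada, 9, 29, 32), (gold, BOS, Xia, 35, 13, 27), (gold, BOS, Xia, 35, 13, 32), (white, MIA, Dee, 31, 11, 3), (white, MIA, Dee, 31, 11, 35), (white, MIA, Lee, 17, 7, 3), (white, MIA, Lee, 17, 7, 35), (white, MIA, Zed, 24, 26, 3), (white, MIA, Zed, 24, 26, 35)}.
Joining (Order JOIN Supplier) and Part on color yields {(black, BOS, Bo, 30, 5, 15, 34), (black, BOS, Bo, 30, 5, 3, 34), (black, BOS, Bo, 30, 5, 4, 34), (black, BOS, Bo, 30, 5, 5, 34), (black, BOS, Jo, 16, 34, 15, 34), (black, BOS, Jo, 16, 34, 3, 34), (black, BOS, Jo, 16, 34, 4, 34), (black, BOS, Jo, 16, 34, 5, 34), (black, BOS, Jo, 33, 39, 15, 34), (black, BOS, Jo, 33, 39, 3, 34), (black, BOS, Jo, 33, 39, 4, 34), (black, BOS, Jo, 33, 39, 5, 34), (black, BOS, Rae, 5, 18, 15, 34), (black, BOS, Rae, 5, 18, 3, 34), (black, BOS, Rae, 5, 18, 4, 34), (black, BOS, Rae, 5, 18, 5, 34), (gold, BOS, Ada, 9, 29, 27, 17), (gold, BOS, Ada, 9, 29, 27, 26), (gold, BOS, Ada, 9, 29, 32, 17), (gold, BOS, Ada, 9, 29, 32, 26), (gold, BOS, Xia, 35, 13, 27, 17), (gold, BOS, Xia, 35, 13, 27, 26), (gold, BOS, Xia, 35, 13, 32, 17), (gold, BOS, Xia, 35, 13, 32, 26), (white, MIA, Dee, 31, 11, 3, 22), (white, MIA, Dee, 31, 11, 35, 22), (white, MIA, Lee, 17, 7, 3, 22), (white, MIA, Lee, 17, 7, 35, 22), (white, MIA, Zed, 24, 26, 3, 22), (white, MIA, Zed, 24, 26, 35, 22)}.
Apply σ_{qty = 5}; surviving tuples: {(black, BOS, Rae, 5, 18, 15, 34), (black, BOS, Rae, 5, 18, 3, 34), (black, BOS, Rae, 5, 18, 4, 34), (black, BOS, Rae, 5, 18, 5, 34)}
π[sid, cost]: project onto (sid, cost) → {(15, 34), (3, 34), (4, 34), (5, 34)}

{(15, 34), (3, 34), (4, 34), (5, 34)}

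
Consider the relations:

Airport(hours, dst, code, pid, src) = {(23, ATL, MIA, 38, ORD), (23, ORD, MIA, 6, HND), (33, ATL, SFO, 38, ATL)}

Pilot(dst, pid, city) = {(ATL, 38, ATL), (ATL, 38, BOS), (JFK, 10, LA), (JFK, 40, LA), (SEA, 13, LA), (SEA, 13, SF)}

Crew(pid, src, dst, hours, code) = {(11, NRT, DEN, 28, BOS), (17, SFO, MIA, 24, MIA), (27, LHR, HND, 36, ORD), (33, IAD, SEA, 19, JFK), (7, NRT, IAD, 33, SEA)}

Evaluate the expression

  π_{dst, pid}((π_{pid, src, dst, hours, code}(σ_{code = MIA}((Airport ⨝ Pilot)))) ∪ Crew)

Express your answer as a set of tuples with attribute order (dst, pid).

{(ATL, 38), (DEN, 11), (HND, 27), (IAD, 7), (MIA, 17), (SEA, 33)}

Airport ⋈ Pilot (natural join on dst, pid): {(23, ATL, MIA, 38, ORD, ATL), (23, ATL, MIA, 38, ORD, BOS), (33, ATL, SFO, 38, ATL, ATL), (33, ATL, SFO, 38, ATL, BOS)}
Apply σ_{code = MIA}; surviving tuples: {(23, ATL, MIA, 38, ORD, ATL), (23, ATL, MIA, 38, ORD, BOS)}
Projecting to pid, src, dst, hours, code (1 duplicate(s) eliminated): {(38, ORD, ATL, 23, MIA)}
Set union of the two operands is {(11, NRT, DEN, 28, BOS), (17, SFO, MIA, 24, MIA), (27, LHR, HND, 36, ORD), (33, IAD, SEA, 19, JFK), (38, ORD, ATL, 23, MIA), (7, NRT, IAD, 33, SEA)}.
Projecting to dst, pid: {(ATL, 38), (DEN, 11), (HND, 27), (IAD, 7), (MIA, 17), (SEA, 33)}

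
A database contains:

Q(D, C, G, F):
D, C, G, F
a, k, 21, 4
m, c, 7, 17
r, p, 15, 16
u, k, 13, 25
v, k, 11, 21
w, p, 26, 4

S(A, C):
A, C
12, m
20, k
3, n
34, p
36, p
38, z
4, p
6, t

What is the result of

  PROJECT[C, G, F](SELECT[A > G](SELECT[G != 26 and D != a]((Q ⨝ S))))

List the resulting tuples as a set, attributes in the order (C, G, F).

Q ⋈ S (natural join on C): {(a, k, 21, 4, 20), (r, p, 15, 16, 34), (r, p, 15, 16, 36), (r, p, 15, 16, 4), (u, k, 13, 25, 20), (v, k, 11, 21, 20), (w, p, 26, 4, 34), (w, p, 26, 4, 36), (w, p, 26, 4, 4)}
Filtering on G != 26 and D != a leaves {(r, p, 15, 16, 34), (r, p, 15, 16, 36), (r, p, 15, 16, 4), (u, k, 13, 25, 20), (v, k, 11, 21, 20)}.
Filtering on A > G leaves {(r, p, 15, 16, 34), (r, p, 15, 16, 36), (u, k, 13, 25, 20), (v, k, 11, 21, 20)}.
Keep only column(s) C, G, F (1 duplicate(s) eliminated): {(k, 11, 21), (k, 13, 25), (p, 15, 16)}

{(k, 11, 21), (k, 13, 25), (p, 15, 16)}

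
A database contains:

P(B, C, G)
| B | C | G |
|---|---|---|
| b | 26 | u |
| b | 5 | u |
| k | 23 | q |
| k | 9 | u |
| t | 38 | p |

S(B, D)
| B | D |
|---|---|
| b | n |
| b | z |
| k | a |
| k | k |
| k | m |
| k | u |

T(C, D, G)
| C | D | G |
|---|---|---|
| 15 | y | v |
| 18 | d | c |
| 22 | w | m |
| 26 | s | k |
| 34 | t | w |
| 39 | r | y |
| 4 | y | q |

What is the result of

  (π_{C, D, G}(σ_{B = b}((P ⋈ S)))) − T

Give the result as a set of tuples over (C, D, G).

{(26, n, u), (26, z, u), (5, n, u), (5, z, u)}

Joining P and S on B yields {(b, 26, u, n), (b, 26, u, z), (b, 5, u, n), (b, 5, u, z), (k, 23, q, a), (k, 23, q, k), (k, 23, q, m), (k, 23, q, u), (k, 9, u, a), (k, 9, u, k), (k, 9, u, m), (k, 9, u, u)}.
Filtering on B = b leaves {(b, 26, u, n), (b, 26, u, z), (b, 5, u, n), (b, 5, u, z)}.
Keep only column(s) C, D, G: {(26, n, u), (26, z, u), (5, n, u), (5, z, u)}
Set difference of the two operands is {(26, n, u), (26, z, u), (5, n, u), (5, z, u)}.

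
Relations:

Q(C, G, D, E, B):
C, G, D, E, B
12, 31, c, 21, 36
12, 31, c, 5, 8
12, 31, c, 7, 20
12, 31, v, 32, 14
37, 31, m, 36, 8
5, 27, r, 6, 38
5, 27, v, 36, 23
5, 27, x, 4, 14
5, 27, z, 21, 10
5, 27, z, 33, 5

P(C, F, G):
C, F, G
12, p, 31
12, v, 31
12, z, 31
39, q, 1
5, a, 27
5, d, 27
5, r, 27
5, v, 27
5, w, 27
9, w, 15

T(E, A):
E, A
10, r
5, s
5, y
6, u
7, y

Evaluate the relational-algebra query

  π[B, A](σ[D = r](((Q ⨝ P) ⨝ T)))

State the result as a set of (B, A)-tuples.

{(38, u)}

Natural join on C, G: {(12, 31, c, 21, 36, p), (12, 31, c, 21, 36, v), (12, 31, c, 21, 36, z), (12, 31, c, 5, 8, p), (12, 31, c, 5, 8, v), (12, 31, c, 5, 8, z), (12, 31, c, 7, 20, p), (12, 31, c, 7, 20, v), (12, 31, c, 7, 20, z), (12, 31, v, 32, 14, p), (12, 31, v, 32, 14, v), (12, 31, v, 32, 14, z), (5, 27, r, 6, 38, a), (5, 27, r, 6, 38, d), (5, 27, r, 6, 38, r), (5, 27, r, 6, 38, v), (5, 27, r, 6, 38, w), (5, 27, v, 36, 23, a), (5, 27, v, 36, 23, d), (5, 27, v, 36, 23, r), (5, 27, v, 36, 23, v), (5, 27, v, 36, 23, w), (5, 27, x, 4, 14, a), (5, 27, x, 4, 14, d), (5, 27, x, 4, 14, r), (5, 27, x, 4, 14, v), (5, 27, x, 4, 14, w), (5, 27, z, 21, 10, a), (5, 27, z, 21, 10, d), (5, 27, z, 21, 10, r), (5, 27, z, 21, 10, v), (5, 27, z, 21, 10, w), (5, 27, z, 33, 5, a), (5, 27, z, 33, 5, d), (5, 27, z, 33, 5, r), (5, 27, z, 33, 5, v), (5, 27, z, 33, 5, w)}
Natural join on E: {(12, 31, c, 5, 8, p, s), (12, 31, c, 5, 8, p, y), (12, 31, c, 5, 8, v, s), (12, 31, c, 5, 8, v, y), (12, 31, c, 5, 8, z, s), (12, 31, c, 5, 8, z, y), (12, 31, c, 7, 20, p, y), (12, 31, c, 7, 20, v, y), (12, 31, c, 7, 20, z, y), (5, 27, r, 6, 38, a, u), (5, 27, r, 6, 38, d, u), (5, 27, r, 6, 38, r, u), (5, 27, r, 6, 38, v, u), (5, 27, r, 6, 38, w, u)}
Filtering on D = r leaves {(5, 27, r, 6, 38, a, u), (5, 27, r, 6, 38, d, u), (5, 27, r, 6, 38, r, u), (5, 27, r, 6, 38, v, u), (5, 27, r, 6, 38, w, u)}.
π[B, A]: project onto (B, A) (4 duplicate(s) eliminated) → {(38, u)}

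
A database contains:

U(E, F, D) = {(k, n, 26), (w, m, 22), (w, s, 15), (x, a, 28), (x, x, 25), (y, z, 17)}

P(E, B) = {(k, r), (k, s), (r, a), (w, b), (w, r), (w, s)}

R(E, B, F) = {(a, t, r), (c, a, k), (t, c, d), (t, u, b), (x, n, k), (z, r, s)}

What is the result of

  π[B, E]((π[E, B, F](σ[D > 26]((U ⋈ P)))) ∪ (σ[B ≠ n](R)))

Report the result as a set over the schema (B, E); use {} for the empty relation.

{(a, c), (c, t), (r, z), (t, a), (u, t)}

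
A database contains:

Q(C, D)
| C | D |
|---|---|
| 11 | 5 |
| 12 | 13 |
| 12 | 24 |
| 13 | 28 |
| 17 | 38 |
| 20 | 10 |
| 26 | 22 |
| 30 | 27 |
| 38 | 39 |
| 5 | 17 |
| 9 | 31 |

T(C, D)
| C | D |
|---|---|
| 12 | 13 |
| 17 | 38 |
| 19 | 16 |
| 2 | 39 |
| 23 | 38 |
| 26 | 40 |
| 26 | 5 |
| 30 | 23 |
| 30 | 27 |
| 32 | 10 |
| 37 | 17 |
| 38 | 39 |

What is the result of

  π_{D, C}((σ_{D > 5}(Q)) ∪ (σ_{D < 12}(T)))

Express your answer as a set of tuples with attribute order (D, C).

{(10, 20), (10, 32), (13, 12), (17, 5), (22, 26), (24, 12), (27, 30), (28, 13), (31, 9), (38, 17), (39, 38), (5, 26)}

σ[D > 5]: keep tuples satisfying D > 5 → {(12, 13), (12, 24), (13, 28), (17, 38), (20, 10), (26, 22), (30, 27), (38, 39), (5, 17), (9, 31)}
σ[D < 12]: keep tuples satisfying D < 12 → {(26, 5), (32, 10)}
Union: {(12, 13), (12, 24), (13, 28), (17, 38), (20, 10), (26, 22), (30, 27), (38, 39), (5, 17), (9, 31)} with {(26, 5), (32, 10)} → {(12, 13), (12, 24), (13, 28), (17, 38), (20, 10), (26, 22), (26, 5), (30, 27), (32, 10), (38, 39), (5, 17), (9, 31)}
π_{D, C} gives {(10, 20), (10, 32), (13, 12), (17, 5), (22, 26), (24, 12), (27, 30), (28, 13), (31, 9), (38, 17), (39, 38), (5, 26)}.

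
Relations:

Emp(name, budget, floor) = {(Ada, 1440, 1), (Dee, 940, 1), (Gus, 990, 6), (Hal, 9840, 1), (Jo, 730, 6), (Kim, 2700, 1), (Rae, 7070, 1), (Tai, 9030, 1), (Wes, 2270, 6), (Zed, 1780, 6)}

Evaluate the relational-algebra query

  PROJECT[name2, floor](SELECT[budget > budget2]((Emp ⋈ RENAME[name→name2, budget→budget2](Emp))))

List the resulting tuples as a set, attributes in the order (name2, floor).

ρ[name→name2, budget→budget2]: schema becomes (name2, budget2, floor); tuples unchanged.
Natural join on floor: {(Ada, 1440, 1, Ada, 1440), (Ada, 1440, 1, Dee, 940), (Ada, 1440, 1, Hal, 9840), (Ada, 1440, 1, Kim, 2700), (Ada, 1440, 1, Rae, 7070), (Ada, 1440, 1, Tai, 9030), (Dee, 940, 1, Ada, 1440), (Dee, 940, 1, Dee, 940), (Dee, 940, 1, Hal, 9840), (Dee, 940, 1, Kim, 2700), (Dee, 940, 1, Rae, 7070), (Dee, 940, 1, Tai, 9030), (Gus, 990, 6, Gus, 990), (Gus, 990, 6, Jo, 730), (Gus, 990, 6, Wes, 2270), (Gus, 990, 6, Zed, 1780), (Hal, 9840, 1, Ada, 1440), (Hal, 9840, 1, Dee, 940), (Hal, 9840, 1, Hal, 9840), (Hal, 9840, 1, Kim, 2700), (Hal, 9840, 1, Rae, 7070), (Hal, 9840, 1, Tai, 9030), (Jo, 730, 6, Gus, 990), (Jo, 730, 6, Jo, 730), (Jo, 730, 6, Wes, 2270), (Jo, 730, 6, Zed, 1780), (Kim, 2700, 1, Ada, 1440), (Kim, 2700, 1, Dee, 940), (Kim, 2700, 1, Hal, 9840), (Kim, 2700, 1, Kim, 2700), (Kim, 2700, 1, Rae, 7070), (Kim, 2700, 1, Tai, 9030), (Rae, 7070, 1, Ada, 1440), (Rae, 7070, 1, Dee, 940), (Rae, 7070, 1, Hal, 9840), (Rae, 7070, 1, Kim, 2700), (Rae, 7070, 1, Rae, 7070), (Rae, 7070, 1, Tai, 9030), (Tai, 9030, 1, Ada, 1440), (Tai, 9030, 1, Dee, 940), (Tai, 9030, 1, Hal, 9840), (Tai, 9030, 1, Kim, 2700), (Tai, 9030, 1, Rae, 7070), (Tai, 9030, 1, Tai, 9030), (Wes, 2270, 6, Gus, 990), (Wes, 2270, 6, Jo, 730), (Wes, 2270, 6, Wes, 2270), (Wes, 2270, 6, Zed, 1780), (Zed, 1780, 6, Gus, 990), (Zed, 1780, 6, Jo, 730), (Zed, 1780, 6, Wes, 2270), (Zed, 1780, 6, Zed, 1780)}
Apply σ_{budget > budget2}; surviving tuples: {(Ada, 1440, 1, Dee, 940), (Gus, 990, 6, Jo, 730), (Hal, 9840, 1, Ada, 1440), (Hal, 9840, 1, Dee, 940), (Hal, 9840, 1, Kim, 2700), (Hal, 9840, 1, Rae, 7070), (Hal, 9840, 1, Tai, 9030), (Kim, 2700, 1, Ada, 1440), (Kim, 2700, 1, Dee, 940), (Rae, 7070, 1, Ada, 1440), (Rae, 7070, 1, Dee, 940), (Rae, 7070, 1, Kim, 2700), (Tai, 9030, 1, Ada, 1440), (Tai, 9030, 1, Dee, 940), (Tai, 9030, 1, Kim, 2700), (Tai, 9030, 1, Rae, 7070), (Wes, 2270, 6, Gus, 990), (Wes, 2270, 6, Jo, 730), (Wes, 2270, 6, Zed, 1780), (Zed, 1780, 6, Gus, 990), (Zed, 1780, 6, Jo, 730)}
Keep only column(s) name2, floor (13 duplicate(s) eliminated): {(Ada, 1), (Dee, 1), (Gus, 6), (Jo, 6), (Kim, 1), (Rae, 1), (Tai, 1), (Zed, 6)}

{(Ada, 1), (Dee, 1), (Gus, 6), (Jo, 6), (Kim, 1), (Rae, 1), (Tai, 1), (Zed, 6)}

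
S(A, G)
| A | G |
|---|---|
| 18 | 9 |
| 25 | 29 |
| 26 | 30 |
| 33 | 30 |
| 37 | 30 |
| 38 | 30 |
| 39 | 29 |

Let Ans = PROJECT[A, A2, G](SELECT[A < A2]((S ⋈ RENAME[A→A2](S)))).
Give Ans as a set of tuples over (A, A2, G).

{(25, 39, 29), (26, 33, 30), (26, 37, 30), (26, 38, 30), (33, 37, 30), (33, 38, 30), (37, 38, 30)}

ρ[A→A2]: schema becomes (A2, G); tuples unchanged.
S ⋈ RENAME[A→A2](S) (natural join on G): {(18, 9, 18), (25, 29, 25), (25, 29, 39), (26, 30, 26), (26, 30, 33), (26, 30, 37), (26, 30, 38), (33, 30, 26), (33, 30, 33), (33, 30, 37), (33, 30, 38), (37, 30, 26), (37, 30, 33), (37, 30, 37), (37, 30, 38), (38, 30, 26), (38, 30, 33), (38, 30, 37), (38, 30, 38), (39, 29, 25), (39, 29, 39)}
Selection A < A2: {(25, 29, 39), (26, 30, 33), (26, 30, 37), (26, 30, 38), (33, 30, 37), (33, 30, 38), (37, 30, 38)}
π[A, A2, G]: project onto (A, A2, G) → {(25, 39, 29), (26, 33, 30), (26, 37, 30), (26, 38, 30), (33, 37, 30), (33, 38, 30), (37, 38, 30)}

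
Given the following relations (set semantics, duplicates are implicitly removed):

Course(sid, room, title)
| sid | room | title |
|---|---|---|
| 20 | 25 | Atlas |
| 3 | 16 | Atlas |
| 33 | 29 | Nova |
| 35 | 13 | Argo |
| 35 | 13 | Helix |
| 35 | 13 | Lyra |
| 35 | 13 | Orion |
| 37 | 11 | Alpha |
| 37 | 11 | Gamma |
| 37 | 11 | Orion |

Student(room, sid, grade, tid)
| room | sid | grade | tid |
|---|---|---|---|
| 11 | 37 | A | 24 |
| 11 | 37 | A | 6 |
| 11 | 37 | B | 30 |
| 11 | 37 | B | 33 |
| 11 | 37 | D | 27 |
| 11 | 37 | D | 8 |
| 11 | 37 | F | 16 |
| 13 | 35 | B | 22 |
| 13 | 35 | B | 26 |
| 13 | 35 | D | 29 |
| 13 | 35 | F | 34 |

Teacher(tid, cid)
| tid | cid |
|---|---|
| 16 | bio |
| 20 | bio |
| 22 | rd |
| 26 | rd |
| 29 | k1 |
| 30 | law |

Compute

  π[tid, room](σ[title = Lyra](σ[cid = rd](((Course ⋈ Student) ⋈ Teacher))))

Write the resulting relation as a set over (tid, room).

Natural join on sid, room: {(35, 13, Argo, B, 22), (35, 13, Argo, B, 26), (35, 13, Argo, D, 29), (35, 13, Argo, F, 34), (35, 13, Helix, B, 22), (35, 13, Helix, B, 26), (35, 13, Helix, D, 29), (35, 13, Helix, F, 34), (35, 13, Lyra, B, 22), (35, 13, Lyra, B, 26), (35, 13, Lyra, D, 29), (35, 13, Lyra, F, 34), (35, 13, Orion, B, 22), (35, 13, Orion, B, 26), (35, 13, Orion, D, 29), (35, 13, Orion, F, 34), (37, 11, Alpha, A, 24), (37, 11, Alpha, A, 6), (37, 11, Alpha, B, 30), (37, 11, Alpha, B, 33), (37, 11, Alpha, D, 27), (37, 11, Alpha, D, 8), (37, 11, Alpha, F, 16), (37, 11, Gamma, A, 24), (37, 11, Gamma, A, 6), (37, 11, Gamma, B, 30), (37, 11, Gamma, B, 33), (37, 11, Gamma, D, 27), (37, 11, Gamma, D, 8), (37, 11, Gamma, F, 16), (37, 11, Orion, A, 24), (37, 11, Orion, A, 6), (37, 11, Orion, B, 30), (37, 11, Orion, B, 33), (37, 11, Orion, D, 27), (37, 11, Orion, D, 8), (37, 11, Orion, F, 16)}
Natural join on tid: {(35, 13, Argo, B, 22, rd), (35, 13, Argo, B, 26, rd), (35, 13, Argo, D, 29, k1), (35, 13, Helix, B, 22, rd), (35, 13, Helix, B, 26, rd), (35, 13, Helix, D, 29, k1), (35, 13, Lyra, B, 22, rd), (35, 13, Lyra, B, 26, rd), (35, 13, Lyra, D, 29, k1), (35, 13, Orion, B, 22, rd), (35, 13, Orion, B, 26, rd), (35, 13, Orion, D, 29, k1), (37, 11, Alpha, B, 30, law), (37, 11, Alpha, F, 16, bio), (37, 11, Gamma, B, 30, law), (37, 11, Gamma, F, 16, bio), (37, 11, Orion, B, 30, law), (37, 11, Orion, F, 16, bio)}
σ[cid = rd]: keep tuples satisfying cid = rd → {(35, 13, Argo, B, 22, rd), (35, 13, Argo, B, 26, rd), (35, 13, Helix, B, 22, rd), (35, 13, Helix, B, 26, rd), (35, 13, Lyra, B, 22, rd), (35, 13, Lyra, B, 26, rd), (35, 13, Orion, B, 22, rd), (35, 13, Orion, B, 26, rd)}
σ[title = Lyra]: keep tuples satisfying title = Lyra → {(35, 13, Lyra, B, 22, rd), (35, 13, Lyra, B, 26, rd)}
Projecting to tid, room: {(22, 13), (26, 13)}

{(22, 13), (26, 13)}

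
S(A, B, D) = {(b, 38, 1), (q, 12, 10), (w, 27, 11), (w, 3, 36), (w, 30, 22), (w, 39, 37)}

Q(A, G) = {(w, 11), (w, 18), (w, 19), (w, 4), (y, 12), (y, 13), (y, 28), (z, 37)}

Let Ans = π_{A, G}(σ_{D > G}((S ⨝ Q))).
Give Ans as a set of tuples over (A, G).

{(w, 11), (w, 18), (w, 19), (w, 4)}

Joining S and Q on A yields {(w, 27, 11, 11), (w, 27, 11, 18), (w, 27, 11, 19), (w, 27, 11, 4), (w, 3, 36, 11), (w, 3, 36, 18), (w, 3, 36, 19), (w, 3, 36, 4), (w, 30, 22, 11), (w, 30, 22, 18), (w, 30, 22, 19), (w, 30, 22, 4), (w, 39, 37, 11), (w, 39, 37, 18), (w, 39, 37, 19), (w, 39, 37, 4)}.
σ[D > G]: keep tuples satisfying D > G → {(w, 27, 11, 4), (w, 3, 36, 11), (w, 3, 36, 18), (w, 3, 36, 19), (w, 3, 36, 4), (w, 30, 22, 11), (w, 30, 22, 18), (w, 30, 22, 19), (w, 30, 22, 4), (w, 39, 37, 11), (w, 39, 37, 18), (w, 39, 37, 19), (w, 39, 37, 4)}
π_{A, G} gives {(w, 11), (w, 18), (w, 19), (w, 4)} (9 duplicate(s) eliminated).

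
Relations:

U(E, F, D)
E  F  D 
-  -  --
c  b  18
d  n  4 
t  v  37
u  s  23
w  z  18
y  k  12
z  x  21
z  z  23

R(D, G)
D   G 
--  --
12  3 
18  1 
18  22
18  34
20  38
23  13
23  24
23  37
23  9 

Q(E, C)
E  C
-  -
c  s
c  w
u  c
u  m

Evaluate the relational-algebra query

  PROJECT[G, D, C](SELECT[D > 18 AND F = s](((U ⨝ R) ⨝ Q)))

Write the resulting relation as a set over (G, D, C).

{(13, 23, c), (13, 23, m), (24, 23, c), (24, 23, m), (37, 23, c), (37, 23, m), (9, 23, c), (9, 23, m)}

Natural join on D: {(c, b, 18, 1), (c, b, 18, 22), (c, b, 18, 34), (u, s, 23, 13), (u, s, 23, 24), (u, s, 23, 37), (u, s, 23, 9), (w, z, 18, 1), (w, z, 18, 22), (w, z, 18, 34), (y, k, 12, 3), (z, z, 23, 13), (z, z, 23, 24), (z, z, 23, 37), (z, z, 23, 9)}
Natural join on E: {(c, b, 18, 1, s), (c, b, 18, 1, w), (c, b, 18, 22, s), (c, b, 18, 22, w), (c, b, 18, 34, s), (c, b, 18, 34, w), (u, s, 23, 13, c), (u, s, 23, 13, m), (u, s, 23, 24, c), (u, s, 23, 24, m), (u, s, 23, 37, c), (u, s, 23, 37, m), (u, s, 23, 9, c), (u, s, 23, 9, m)}
Apply σ_{D > 18 AND F = s}; surviving tuples: {(u, s, 23, 13, c), (u, s, 23, 13, m), (u, s, 23, 24, c), (u, s, 23, 24, m), (u, s, 23, 37, c), (u, s, 23, 37, m), (u, s, 23, 9, c), (u, s, 23, 9, m)}
Projecting to G, D, C: {(13, 23, c), (13, 23, m), (24, 23, c), (24, 23, m), (37, 23, c), (37, 23, m), (9, 23, c), (9, 23, m)}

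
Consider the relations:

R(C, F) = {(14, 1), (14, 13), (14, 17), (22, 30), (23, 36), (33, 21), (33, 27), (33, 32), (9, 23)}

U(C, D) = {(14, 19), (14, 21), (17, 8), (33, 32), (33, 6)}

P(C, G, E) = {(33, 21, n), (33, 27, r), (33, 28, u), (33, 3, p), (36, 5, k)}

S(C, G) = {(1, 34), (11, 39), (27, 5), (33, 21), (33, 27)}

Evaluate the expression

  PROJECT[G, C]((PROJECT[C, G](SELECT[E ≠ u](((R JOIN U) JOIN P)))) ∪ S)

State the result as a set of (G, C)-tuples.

{(21, 33), (27, 33), (3, 33), (34, 1), (39, 11), (5, 27)}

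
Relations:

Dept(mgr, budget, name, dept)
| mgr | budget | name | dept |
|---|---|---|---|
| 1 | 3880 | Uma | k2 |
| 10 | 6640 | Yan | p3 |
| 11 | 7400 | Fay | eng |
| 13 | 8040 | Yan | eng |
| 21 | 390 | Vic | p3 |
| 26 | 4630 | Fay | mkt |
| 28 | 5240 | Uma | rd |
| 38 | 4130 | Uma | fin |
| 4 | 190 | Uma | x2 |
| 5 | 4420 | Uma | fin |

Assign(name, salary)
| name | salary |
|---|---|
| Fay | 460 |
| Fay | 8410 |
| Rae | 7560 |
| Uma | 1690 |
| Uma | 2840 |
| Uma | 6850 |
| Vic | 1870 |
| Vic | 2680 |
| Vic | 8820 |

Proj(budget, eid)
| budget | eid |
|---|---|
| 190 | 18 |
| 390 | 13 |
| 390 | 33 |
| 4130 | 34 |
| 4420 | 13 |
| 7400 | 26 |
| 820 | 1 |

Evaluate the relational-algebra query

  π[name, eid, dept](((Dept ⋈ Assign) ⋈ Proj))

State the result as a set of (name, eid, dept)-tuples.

{(Fay, 26, eng), (Uma, 13, fin), (Uma, 18, x2), (Uma, 34, fin), (Vic, 13, p3), (Vic, 33, p3)}

Joining Dept and Assign on name yields {(1, 3880, Uma, k2, 1690), (1, 3880, Uma, k2, 2840), (1, 3880, Uma, k2, 6850), (11, 7400, Fay, eng, 460), (11, 7400, Fay, eng, 8410), (21, 390, Vic, p3, 1870), (21, 390, Vic, p3, 2680), (21, 390, Vic, p3, 8820), (26, 4630, Fay, mkt, 460), (26, 4630, Fay, mkt, 8410), (28, 5240, Uma, rd, 1690), (28, 5240, Uma, rd, 2840), (28, 5240, Uma, rd, 6850), (38, 4130, Uma, fin, 1690), (38, 4130, Uma, fin, 2840), (38, 4130, Uma, fin, 6850), (4, 190, Uma, x2, 1690), (4, 190, Uma, x2, 2840), (4, 190, Uma, x2, 6850), (5, 4420, Uma, fin, 1690), (5, 4420, Uma, fin, 2840), (5, 4420, Uma, fin, 6850)}.
Joining (Dept ⋈ Assign) and Proj on budget yields {(11, 7400, Fay, eng, 460, 26), (11, 7400, Fay, eng, 8410, 26), (21, 390, Vic, p3, 1870, 13), (21, 390, Vic, p3, 1870, 33), (21, 390, Vic, p3, 2680, 13), (21, 390, Vic, p3, 2680, 33), (21, 390, Vic, p3, 8820, 13), (21, 390, Vic, p3, 8820, 33), (38, 4130, Uma, fin, 1690, 34), (38, 4130, Uma, fin, 2840, 34), (38, 4130, Uma, fin, 6850, 34), (4, 190, Uma, x2, 1690, 18), (4, 190, Uma, x2, 2840, 18), (4, 190, Uma, x2, 6850, 18), (5, 4420, Uma, fin, 1690, 13), (5, 4420, Uma, fin, 2840, 13), (5, 4420, Uma, fin, 6850, 13)}.
π_{name, eid, dept} gives {(Fay, 26, eng), (Uma, 13, fin), (Uma, 18, x2), (Uma, 34, fin), (Vic, 13, p3), (Vic, 33, p3)} (11 duplicate(s) eliminated).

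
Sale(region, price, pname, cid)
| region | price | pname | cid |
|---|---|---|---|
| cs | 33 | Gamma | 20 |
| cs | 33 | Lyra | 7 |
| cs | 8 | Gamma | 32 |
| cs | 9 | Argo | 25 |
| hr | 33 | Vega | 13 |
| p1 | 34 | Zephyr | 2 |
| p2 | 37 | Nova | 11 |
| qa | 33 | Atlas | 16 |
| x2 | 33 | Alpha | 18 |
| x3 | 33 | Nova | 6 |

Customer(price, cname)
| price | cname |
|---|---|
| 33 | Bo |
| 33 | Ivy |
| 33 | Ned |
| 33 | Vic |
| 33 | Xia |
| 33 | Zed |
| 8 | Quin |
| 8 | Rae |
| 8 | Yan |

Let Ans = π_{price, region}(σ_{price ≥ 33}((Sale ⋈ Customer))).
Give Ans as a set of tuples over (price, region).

{(33, cs), (33, hr), (33, qa), (33, x2), (33, x3)}

Joining Sale and Customer on price yields {(cs, 33, Gamma, 20, Bo), (cs, 33, Gamma, 20, Ivy), (cs, 33, Gamma, 20, Ned), (cs, 33, Gamma, 20, Vic), (cs, 33, Gamma, 20, Xia), (cs, 33, Gamma, 20, Zed), (cs, 33, Lyra, 7, Bo), (cs, 33, Lyra, 7, Ivy), (cs, 33, Lyra, 7, Ned), (cs, 33, Lyra, 7, Vic), (cs, 33, Lyra, 7, Xia), (cs, 33, Lyra, 7, Zed), (cs, 8, Gamma, 32, Quin), (cs, 8, Gamma, 32, Rae), (cs, 8, Gamma, 32, Yan), (hr, 33, Vega, 13, Bo), (hr, 33, Vega, 13, Ivy), (hr, 33, Vega, 13, Ned), (hr, 33, Vega, 13, Vic), (hr, 33, Vega, 13, Xia), (hr, 33, Vega, 13, Zed), (qa, 33, Atlas, 16, Bo), (qa, 33, Atlas, 16, Ivy), (qa, 33, Atlas, 16, Ned), (qa, 33, Atlas, 16, Vic), (qa, 33, Atlas, 16, Xia), (qa, 33, Atlas, 16, Zed), (x2, 33, Alpha, 18, Bo), (x2, 33, Alpha, 18, Ivy), (x2, 33, Alpha, 18, Ned), (x2, 33, Alpha, 18, Vic), (x2, 33, Alpha, 18, Xia), (x2, 33, Alpha, 18, Zed), (x3, 33, Nova, 6, Bo), (x3, 33, Nova, 6, Ivy), (x3, 33, Nova, 6, Ned), (x3, 33, Nova, 6, Vic), (x3, 33, Nova, 6, Xia), (x3, 33, Nova, 6, Zed)}.
Filtering on price ≥ 33 leaves {(cs, 33, Gamma, 20, Bo), (cs, 33, Gamma, 20, Ivy), (cs, 33, Gamma, 20, Ned), (cs, 33, Gamma, 20, Vic), (cs, 33, Gamma, 20, Xia), (cs, 33, Gamma, 20, Zed), (cs, 33, Lyra, 7, Bo), (cs, 33, Lyra, 7, Ivy), (cs, 33, Lyra, 7, Ned), (cs, 33, Lyra, 7, Vic), (cs, 33, Lyra, 7, Xia), (cs, 33, Lyra, 7, Zed), (hr, 33, Vega, 13, Bo), (hr, 33, Vega, 13, Ivy), (hr, 33, Vega, 13, Ned), (hr, 33, Vega, 13, Vic), (hr, 33, Vega, 13, Xia), (hr, 33, Vega, 13, Zed), (qa, 33, Atlas, 16, Bo), (qa, 33, Atlas, 16, Ivy), (qa, 33, Atlas, 16, Ned), (qa, 33, Atlas, 16, Vic), (qa, 33, Atlas, 16, Xia), (qa, 33, Atlas, 16, Zed), (x2, 33, Alpha, 18, Bo), (x2, 33, Alpha, 18, Ivy), (x2, 33, Alpha, 18, Ned), (x2, 33, Alpha, 18, Vic), (x2, 33, Alpha, 18, Xia), (x2, 33, Alpha, 18, Zed), (x3, 33, Nova, 6, Bo), (x3, 33, Nova, 6, Ivy), (x3, 33, Nova, 6, Ned), (x3, 33, Nova, 6, Vic), (x3, 33, Nova, 6, Xia), (x3, 33, Nova, 6, Zed)}.
π_{price, region} gives {(33, cs), (33, hr), (33, qa), (33, x2), (33, x3)} (31 duplicate(s) eliminated).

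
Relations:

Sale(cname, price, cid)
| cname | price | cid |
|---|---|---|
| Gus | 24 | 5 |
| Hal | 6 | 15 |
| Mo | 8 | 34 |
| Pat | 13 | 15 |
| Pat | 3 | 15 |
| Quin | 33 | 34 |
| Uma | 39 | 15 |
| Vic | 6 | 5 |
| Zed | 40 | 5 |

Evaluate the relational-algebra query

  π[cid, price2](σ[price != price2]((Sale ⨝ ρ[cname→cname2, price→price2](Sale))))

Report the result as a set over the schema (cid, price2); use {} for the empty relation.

{(15, 13), (15, 3), (15, 39), (15, 6), (34, 33), (34, 8), (5, 24), (5, 40), (5, 6)}

ρ[cname→cname2, price→price2]: schema becomes (cname2, price2, cid); tuples unchanged.
Joining Sale and ρ[cname→cname2, price→price2](Sale) on cid yields {(Gus, 24, 5, Gus, 24), (Gus, 24, 5, Vic, 6), (Gus, 24, 5, Zed, 40), (Hal, 6, 15, Hal, 6), (Hal, 6, 15, Pat, 13), (Hal, 6, 15, Pat, 3), (Hal, 6, 15, Uma, 39), (Mo, 8, 34, Mo, 8), (Mo, 8, 34, Quin, 33), (Pat, 13, 15, Hal, 6), (Pat, 13, 15, Pat, 13), (Pat, 13, 15, Pat, 3), (Pat, 13, 15, Uma, 39), (Pat, 3, 15, Hal, 6), (Pat, 3, 15, Pat, 13), (Pat, 3, 15, Pat, 3), (Pat, 3, 15, Uma, 39), (Quin, 33, 34, Mo, 8), (Quin, 33, 34, Quin, 33), (Uma, 39, 15, Hal, 6), (Uma, 39, 15, Pat, 13), (Uma, 39, 15, Pat, 3), (Uma, 39, 15, Uma, 39), (Vic, 6, 5, Gus, 24), (Vic, 6, 5, Vic, 6), (Vic, 6, 5, Zed, 40), (Zed, 40, 5, Gus, 24), (Zed, 40, 5, Vic, 6), (Zed, 40, 5, Zed, 40)}.
σ[price != price2]: keep tuples satisfying price != price2 → {(Gus, 24, 5, Vic, 6), (Gus, 24, 5, Zed, 40), (Hal, 6, 15, Pat, 13), (Hal, 6, 15, Pat, 3), (Hal, 6, 15, Uma, 39), (Mo, 8, 34, Quin, 33), (Pat, 13, 15, Hal, 6), (Pat, 13, 15, Pat, 3), (Pat, 13, 15, Uma, 39), (Pat, 3, 15, Hal, 6), (Pat, 3, 15, Pat, 13), (Pat, 3, 15, Uma, 39), (Quin, 33, 34, Mo, 8), (Uma, 39, 15, Hal, 6), (Uma, 39, 15, Pat, 13), (Uma, 39, 15, Pat, 3), (Vic, 6, 5, Gus, 24), (Vic, 6, 5, Zed, 40), (Zed, 40, 5, Gus, 24), (Zed, 40, 5, Vic, 6)}
Keep only column(s) cid, price2 (11 duplicate(s) eliminated): {(15, 13), (15, 3), (15, 39), (15, 6), (34, 33), (34, 8), (5, 24), (5, 40), (5, 6)}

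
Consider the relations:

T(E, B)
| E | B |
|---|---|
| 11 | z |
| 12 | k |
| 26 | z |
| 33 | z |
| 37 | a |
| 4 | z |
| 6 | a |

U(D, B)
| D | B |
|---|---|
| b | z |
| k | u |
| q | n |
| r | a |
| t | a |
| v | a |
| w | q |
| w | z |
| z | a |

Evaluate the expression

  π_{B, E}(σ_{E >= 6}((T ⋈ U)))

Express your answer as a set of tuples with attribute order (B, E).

{(a, 37), (a, 6), (z, 11), (z, 26), (z, 33)}

Natural join on B: {(11, z, b), (11, z, w), (26, z, b), (26, z, w), (33, z, b), (33, z, w), (37, a, r), (37, a, t), (37, a, v), (37, a, z), (4, z, b), (4, z, w), (6, a, r), (6, a, t), (6, a, v), (6, a, z)}
Filtering on E >= 6 leaves {(11, z, b), (11, z, w), (26, z, b), (26, z, w), (33, z, b), (33, z, w), (37, a, r), (37, a, t), (37, a, v), (37, a, z), (6, a, r), (6, a, t), (6, a, v), (6, a, z)}.
π_{B, E} gives {(a, 37), (a, 6), (z, 11), (z, 26), (z, 33)} (9 duplicate(s) eliminated).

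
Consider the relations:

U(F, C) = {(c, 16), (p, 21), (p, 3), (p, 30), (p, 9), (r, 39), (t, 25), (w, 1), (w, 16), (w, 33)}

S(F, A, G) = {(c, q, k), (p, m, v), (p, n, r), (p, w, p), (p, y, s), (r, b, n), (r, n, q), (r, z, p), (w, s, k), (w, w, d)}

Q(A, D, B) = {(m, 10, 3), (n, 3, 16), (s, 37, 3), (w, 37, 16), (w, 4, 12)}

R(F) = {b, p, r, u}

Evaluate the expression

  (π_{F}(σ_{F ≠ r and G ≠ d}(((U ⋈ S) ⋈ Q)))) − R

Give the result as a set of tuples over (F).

{w}

Joining U and S on F yields {(c, 16, q, k), (p, 21, m, v), (p, 21, n, r), (p, 21, w, p), (p, 21, y, s), (p, 3, m, v), (p, 3, n, r), (p, 3, w, p), (p, 3, y, s), (p, 30, m, v), (p, 30, n, r), (p, 30, w, p), (p, 30, y, s), (p, 9, m, v), (p, 9, n, r), (p, 9, w, p), (p, 9, y, s), (r, 39, b, n), (r, 39, n, q), (r, 39, z, p), (w, 1, s, k), (w, 1, w, d), (w, 16, s, k), (w, 16, w, d), (w, 33, s, k), (w, 33, w, d)}.
Joining (U ⋈ S) and Q on A yields {(p, 21, m, v, 10, 3), (p, 21, n, r, 3, 16), (p, 21, w, p, 37, 16), (p, 21, w, p, 4, 12), (p, 3, m, v, 10, 3), (p, 3, n, r, 3, 16), (p, 3, w, p, 37, 16), (p, 3, w, p, 4, 12), (p, 30, m, v, 10, 3), (p, 30, n, r, 3, 16), (p, 30, w, p, 37, 16), (p, 30, w, p, 4, 12), (p, 9, m, v, 10, 3), (p, 9, n, r, 3, 16), (p, 9, w, p, 37, 16), (p, 9, w, p, 4, 12), (r, 39, n, q, 3, 16), (w, 1, s, k, 37, 3), (w, 1, w, d, 37, 16), (w, 1, w, d, 4, 12), (w, 16, s, k, 37, 3), (w, 16, w, d, 37, 16), (w, 16, w, d, 4, 12), (w, 33, s, k, 37, 3), (w, 33, w, d, 37, 16), (w, 33, w, d, 4, 12)}.
Apply σ_{F ≠ r and G ≠ d}; surviving tuples: {(p, 21, m, v, 10, 3), (p, 21, n, r, 3, 16), (p, 21, w, p, 37, 16), (p, 21, w, p, 4, 12), (p, 3, m, v, 10, 3), (p, 3, n, r, 3, 16), (p, 3, w, p, 37, 16), (p, 3, w, p, 4, 12), (p, 30, m, v, 10, 3), (p, 30, n, r, 3, 16), (p, 30, w, p, 37, 16), (p, 30, w, p, 4, 12), (p, 9, m, v, 10, 3), (p, 9, n, r, 3, 16), (p, 9, w, p, 37, 16), (p, 9, w, p, 4, 12), (w, 1, s, k, 37, 3), (w, 16, s, k, 37, 3), (w, 33, s, k, 37, 3)}
π[F]: project onto (F) (17 duplicate(s) eliminated) → {p, w}
Taking the difference: {w}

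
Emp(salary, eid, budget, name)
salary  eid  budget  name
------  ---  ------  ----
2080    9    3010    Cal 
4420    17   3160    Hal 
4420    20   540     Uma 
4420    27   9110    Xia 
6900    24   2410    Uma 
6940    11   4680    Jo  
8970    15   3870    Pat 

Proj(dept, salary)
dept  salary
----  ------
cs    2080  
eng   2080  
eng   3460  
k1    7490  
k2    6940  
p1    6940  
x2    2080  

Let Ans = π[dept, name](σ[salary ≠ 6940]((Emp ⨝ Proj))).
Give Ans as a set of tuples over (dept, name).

Natural join on salary: {(2080, 9, 3010, Cal, cs), (2080, 9, 3010, Cal, eng), (2080, 9, 3010, Cal, x2), (6940, 11, 4680, Jo, k2), (6940, 11, 4680, Jo, p1)}
Selection salary ≠ 6940: {(2080, 9, 3010, Cal, cs), (2080, 9, 3010, Cal, eng), (2080, 9, 3010, Cal, x2)}
Keep only column(s) dept, name: {(cs, Cal), (eng, Cal), (x2, Cal)}

{(cs, Cal), (eng, Cal), (x2, Cal)}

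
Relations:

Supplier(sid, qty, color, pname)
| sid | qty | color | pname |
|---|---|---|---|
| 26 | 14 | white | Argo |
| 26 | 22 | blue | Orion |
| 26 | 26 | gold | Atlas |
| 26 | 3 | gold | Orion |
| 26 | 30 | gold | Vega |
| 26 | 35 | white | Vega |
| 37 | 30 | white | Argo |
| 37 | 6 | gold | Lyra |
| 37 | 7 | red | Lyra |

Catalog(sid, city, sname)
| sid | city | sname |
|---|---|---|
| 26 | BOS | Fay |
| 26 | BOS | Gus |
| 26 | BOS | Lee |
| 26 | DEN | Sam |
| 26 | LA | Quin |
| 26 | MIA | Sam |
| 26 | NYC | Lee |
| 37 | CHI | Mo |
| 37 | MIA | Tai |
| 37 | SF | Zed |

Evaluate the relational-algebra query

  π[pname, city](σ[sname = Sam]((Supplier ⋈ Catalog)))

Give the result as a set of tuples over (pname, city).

{(Argo, DEN), (Argo, MIA), (Atlas, DEN), (Atlas, MIA), (Orion, DEN), (Orion, MIA), (Vega, DEN), (Vega, MIA)}

Natural join on sid: {(26, 14, white, Argo, BOS, Fay), (26, 14, white, Argo, BOS, Gus), (26, 14, white, Argo, BOS, Lee), (26, 14, white, Argo, DEN, Sam), (26, 14, white, Argo, LA, Quin), (26, 14, white, Argo, MIA, Sam), (26, 14, white, Argo, NYC, Lee), (26, 22, blue, Orion, BOS, Fay), (26, 22, blue, Orion, BOS, Gus), (26, 22, blue, Orion, BOS, Lee), (26, 22, blue, Orion, DEN, Sam), (26, 22, blue, Orion, LA, Quin), (26, 22, blue, Orion, MIA, Sam), (26, 22, blue, Orion, NYC, Lee), (26, 26, gold, Atlas, BOS, Fay), (26, 26, gold, Atlas, BOS, Gus), (26, 26, gold, Atlas, BOS, Lee), (26, 26, gold, Atlas, DEN, Sam), (26, 26, gold, Atlas, LA, Quin), (26, 26, gold, Atlas, MIA, Sam), (26, 26, gold, Atlas, NYC, Lee), (26, 3, gold, Orion, BOS, Fay), (26, 3, gold, Orion, BOS, Gus), (26, 3, gold, Orion, BOS, Lee), (26, 3, gold, Orion, DEN, Sam), (26, 3, gold, Orion, LA, Quin), (26, 3, gold, Orion, MIA, Sam), (26, 3, gold, Orion, NYC, Lee), (26, 30, gold, Vega, BOS, Fay), (26, 30, gold, Vega, BOS, Gus), (26, 30, gold, Vega, BOS, Lee), (26, 30, gold, Vega, DEN, Sam), (26, 30, gold, Vega, LA, Quin), (26, 30, gold, Vega, MIA, Sam), (26, 30, gold, Vega, NYC, Lee), (26, 35, white, Vega, BOS, Fay), (26, 35, white, Vega, BOS, Gus), (26, 35, white, Vega, BOS, Lee), (26, 35, white, Vega, DEN, Sam), (26, 35, white, Vega, LA, Quin), (26, 35, white, Vega, MIA, Sam), (26, 35, white, Vega, NYC, Lee), (37, 30, white, Argo, CHI, Mo), (37, 30, white, Argo, MIA, Tai), (37, 30, white, Argo, SF, Zed), (37, 6, gold, Lyra, CHI, Mo), (37, 6, gold, Lyra, MIA, Tai), (37, 6, gold, Lyra, SF, Zed), (37, 7, red, Lyra, CHI, Mo), (37, 7, red, Lyra, MIA, Tai), (37, 7, red, Lyra, SF, Zed)}
Filtering on sname = Sam leaves {(26, 14, white, Argo, DEN, Sam), (26, 14, white, Argo, MIA, Sam), (26, 22, blue, Orion, DEN, Sam), (26, 22, blue, Orion, MIA, Sam), (26, 26, gold, Atlas, DEN, Sam), (26, 26, gold, Atlas, MIA, Sam), (26, 3, gold, Orion, DEN, Sam), (26, 3, gold, Orion, MIA, Sam), (26, 30, gold, Vega, DEN, Sam), (26, 30, gold, Vega, MIA, Sam), (26, 35, white, Vega, DEN, Sam), (26, 35, white, Vega, MIA, Sam)}.
π[pname, city]: project onto (pname, city) (4 duplicate(s) eliminated) → {(Argo, DEN), (Argo, MIA), (Atlas, DEN), (Atlas, MIA), (Orion, DEN), (Orion, MIA), (Vega, DEN), (Vega, MIA)}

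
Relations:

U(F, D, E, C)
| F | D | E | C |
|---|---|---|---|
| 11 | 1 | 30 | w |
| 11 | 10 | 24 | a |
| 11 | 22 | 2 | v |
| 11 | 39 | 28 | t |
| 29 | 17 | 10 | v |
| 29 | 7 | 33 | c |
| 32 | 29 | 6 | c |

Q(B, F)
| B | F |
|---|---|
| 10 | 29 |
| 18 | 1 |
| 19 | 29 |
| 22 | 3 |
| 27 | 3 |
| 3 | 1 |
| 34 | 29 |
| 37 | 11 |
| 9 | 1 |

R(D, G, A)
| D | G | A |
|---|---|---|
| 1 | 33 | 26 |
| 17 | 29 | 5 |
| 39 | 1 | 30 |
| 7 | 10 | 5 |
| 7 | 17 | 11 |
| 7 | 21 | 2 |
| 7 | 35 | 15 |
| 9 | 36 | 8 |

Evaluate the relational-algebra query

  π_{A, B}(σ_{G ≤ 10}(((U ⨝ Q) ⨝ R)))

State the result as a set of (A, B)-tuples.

Natural join on F: {(11, 1, 30, w, 37), (11, 10, 24, a, 37), (11, 22, 2, v, 37), (11, 39, 28, t, 37), (29, 17, 10, v, 10), (29, 17, 10, v, 19), (29, 17, 10, v, 34), (29, 7, 33, c, 10), (29, 7, 33, c, 19), (29, 7, 33, c, 34)}
Natural join on D: {(11, 1, 30, w, 37, 33, 26), (11, 39, 28, t, 37, 1, 30), (29, 17, 10, v, 10, 29, 5), (29, 17, 10, v, 19, 29, 5), (29, 17, 10, v, 34, 29, 5), (29, 7, 33, c, 10, 10, 5), (29, 7, 33, c, 10, 17, 11), (29, 7, 33, c, 10, 21, 2), (29, 7, 33, c, 10, 35, 15), (29, 7, 33, c, 19, 10, 5), (29, 7, 33, c, 19, 17, 11), (29, 7, 33, c, 19, 21, 2), (29, 7, 33, c, 19, 35, 15), (29, 7, 33, c, 34, 10, 5), (29, 7, 33, c, 34, 17, 11), (29, 7, 33, c, 34, 21, 2), (29, 7, 33, c, 34, 35, 15)}
Filtering on G ≤ 10 leaves {(11, 39, 28, t, 37, 1, 30), (29, 7, 33, c, 10, 10, 5), (29, 7, 33, c, 19, 10, 5), (29, 7, 33, c, 34, 10, 5)}.
π[A, B]: project onto (A, B) → {(30, 37), (5, 10), (5, 19), (5, 34)}

{(30, 37), (5, 10), (5, 19), (5, 34)}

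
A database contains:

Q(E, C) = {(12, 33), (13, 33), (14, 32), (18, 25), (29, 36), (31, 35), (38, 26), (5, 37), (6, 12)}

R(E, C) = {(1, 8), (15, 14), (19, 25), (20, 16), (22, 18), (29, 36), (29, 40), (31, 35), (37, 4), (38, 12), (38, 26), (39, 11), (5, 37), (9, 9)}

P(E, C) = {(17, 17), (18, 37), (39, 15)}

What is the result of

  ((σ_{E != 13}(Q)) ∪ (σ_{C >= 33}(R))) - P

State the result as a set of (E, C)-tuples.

{(12, 33), (14, 32), (18, 25), (29, 36), (29, 40), (31, 35), (38, 26), (5, 37), (6, 12)}

σ[E != 13]: keep tuples satisfying E != 13 → {(12, 33), (14, 32), (18, 25), (29, 36), (31, 35), (38, 26), (5, 37), (6, 12)}
σ[C >= 33]: keep tuples satisfying C >= 33 → {(29, 36), (29, 40), (31, 35), (5, 37)}
Set union of the two operands is {(12, 33), (14, 32), (18, 25), (29, 36), (29, 40), (31, 35), (38, 26), (5, 37), (6, 12)}.
Set difference of the two operands is {(12, 33), (14, 32), (18, 25), (29, 36), (29, 40), (31, 35), (38, 26), (5, 37), (6, 12)}.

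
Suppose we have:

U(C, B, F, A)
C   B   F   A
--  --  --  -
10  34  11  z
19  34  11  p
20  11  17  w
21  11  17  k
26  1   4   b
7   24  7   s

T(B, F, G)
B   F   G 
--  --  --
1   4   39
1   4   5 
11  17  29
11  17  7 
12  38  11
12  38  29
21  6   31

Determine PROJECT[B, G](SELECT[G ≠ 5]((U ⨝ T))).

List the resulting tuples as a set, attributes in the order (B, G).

U ⋈ T (natural join on B, F): {(20, 11, 17, w, 29), (20, 11, 17, w, 7), (21, 11, 17, k, 29), (21, 11, 17, k, 7), (26, 1, 4, b, 39), (26, 1, 4, b, 5)}
Filtering on G ≠ 5 leaves {(20, 11, 17, w, 29), (20, 11, 17, w, 7), (21, 11, 17, k, 29), (21, 11, 17, k, 7), (26, 1, 4, b, 39)}.
π_{B, G} gives {(1, 39), (11, 29), (11, 7)} (2 duplicate(s) eliminated).

{(1, 39), (11, 29), (11, 7)}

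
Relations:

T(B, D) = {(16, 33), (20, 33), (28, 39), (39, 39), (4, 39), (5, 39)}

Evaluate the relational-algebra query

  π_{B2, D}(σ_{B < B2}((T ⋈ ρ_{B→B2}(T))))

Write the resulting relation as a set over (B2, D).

ρ[B→B2]: schema becomes (B2, D); tuples unchanged.
Natural join on D: {(16, 33, 16), (16, 33, 20), (20, 33, 16), (20, 33, 20), (28, 39, 28), (28, 39, 39), (28, 39, 4), (28, 39, 5), (39, 39, 28), (39, 39, 39), (39, 39, 4), (39, 39, 5), (4, 39, 28), (4, 39, 39), (4, 39, 4), (4, 39, 5), (5, 39, 28), (5, 39, 39), (5, 39, 4), (5, 39, 5)}
Selection B < B2: {(16, 33, 20), (28, 39, 39), (4, 39, 28), (4, 39, 39), (4, 39, 5), (5, 39, 28), (5, 39, 39)}
Keep only column(s) B2, D (3 duplicate(s) eliminated): {(20, 33), (28, 39), (39, 39), (5, 39)}

{(20, 33), (28, 39), (39, 39), (5, 39)}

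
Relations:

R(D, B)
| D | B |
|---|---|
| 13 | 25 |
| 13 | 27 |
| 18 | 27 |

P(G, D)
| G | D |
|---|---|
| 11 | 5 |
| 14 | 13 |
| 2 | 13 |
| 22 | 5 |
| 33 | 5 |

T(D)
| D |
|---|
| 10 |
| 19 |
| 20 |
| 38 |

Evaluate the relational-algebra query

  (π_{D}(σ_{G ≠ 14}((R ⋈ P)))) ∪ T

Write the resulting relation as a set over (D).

{10, 13, 19, 20, 38}

Joining R and P on D yields {(13, 25, 14), (13, 25, 2), (13, 27, 14), (13, 27, 2)}.
Filtering on G ≠ 14 leaves {(13, 25, 2), (13, 27, 2)}.
π_{D} gives {13} (1 duplicate(s) eliminated).
Union: {13} with {10, 19, 20, 38} → {10, 13, 19, 20, 38}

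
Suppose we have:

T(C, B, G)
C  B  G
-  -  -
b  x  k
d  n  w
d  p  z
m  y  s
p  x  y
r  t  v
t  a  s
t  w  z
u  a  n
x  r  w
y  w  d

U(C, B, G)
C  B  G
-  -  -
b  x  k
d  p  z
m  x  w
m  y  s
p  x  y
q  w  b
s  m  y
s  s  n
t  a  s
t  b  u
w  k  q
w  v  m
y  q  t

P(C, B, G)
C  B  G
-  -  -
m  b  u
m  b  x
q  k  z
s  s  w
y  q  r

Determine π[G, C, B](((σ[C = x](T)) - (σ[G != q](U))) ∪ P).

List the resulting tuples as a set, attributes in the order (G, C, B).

{(r, y, q), (u, m, b), (w, s, s), (w, x, r), (x, m, b), (z, q, k)}

Apply σ_{C = x}; surviving tuples: {(x, r, w)}
Apply σ_{G != q}; surviving tuples: {(b, x, k), (d, p, z), (m, x, w), (m, y, s), (p, x, y), (q, w, b), (s, m, y), (s, s, n), (t, a, s), (t, b, u), (w, v, m), (y, q, t)}
Set difference of the two operands is {(x, r, w)}.
Set union of the two operands is {(m, b, u), (m, b, x), (q, k, z), (s, s, w), (x, r, w), (y, q, r)}.
Projecting to G, C, B: {(r, y, q), (u, m, b), (w, s, s), (w, x, r), (x, m, b), (z, q, k)}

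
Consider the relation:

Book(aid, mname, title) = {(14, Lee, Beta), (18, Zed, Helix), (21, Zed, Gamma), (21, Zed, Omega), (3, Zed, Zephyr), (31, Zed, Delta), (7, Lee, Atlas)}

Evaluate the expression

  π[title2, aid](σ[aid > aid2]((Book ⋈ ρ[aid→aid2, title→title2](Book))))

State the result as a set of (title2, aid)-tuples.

{(Atlas, 14), (Gamma, 31), (Helix, 21), (Helix, 31), (Omega, 31), (Zephyr, 18), (Zephyr, 21), (Zephyr, 31)}

ρ[aid→aid2, title→title2]: schema becomes (aid2, mname, title2); tuples unchanged.
Book ⋈ ρ[aid→aid2, title→title2](Book) (natural join on mname): {(14, Lee, Beta, 14, Beta), (14, Lee, Beta, 7, Atlas), (18, Zed, Helix, 18, Helix), (18, Zed, Helix, 21, Gamma), (18, Zed, Helix, 21, Omega), (18, Zed, Helix, 3, Zephyr), (18, Zed, Helix, 31, Delta), (21, Zed, Gamma, 18, Helix), (21, Zed, Gamma, 21, Gamma), (21, Zed, Gamma, 21, Omega), (21, Zed, Gamma, 3, Zephyr), (21, Zed, Gamma, 31, Delta), (21, Zed, Omega, 18, Helix), (21, Zed, Omega, 21, Gamma), (21, Zed, Omega, 21, Omega), (21, Zed, Omega, 3, Zephyr), (21, Zed, Omega, 31, Delta), (3, Zed, Zephyr, 18, Helix), (3, Zed, Zephyr, 21, Gamma), (3, Zed, Zephyr, 21, Omega), (3, Zed, Zephyr, 3, Zephyr), (3, Zed, Zephyr, 31, Delta), (31, Zed, Delta, 18, Helix), (31, Zed, Delta, 21, Gamma), (31, Zed, Delta, 21, Omega), (31, Zed, Delta, 3, Zephyr), (31, Zed, Delta, 31, Delta), (7, Lee, Atlas, 14, Beta), (7, Lee, Atlas, 7, Atlas)}
Apply σ_{aid > aid2}; surviving tuples: {(14, Lee, Beta, 7, Atlas), (18, Zed, Helix, 3, Zephyr), (21, Zed, Gamma, 18, Helix), (21, Zed, Gamma, 3, Zephyr), (21, Zed, Omega, 18, Helix), (21, Zed, Omega, 3, Zephyr), (31, Zed, Delta, 18, Helix), (31, Zed, Delta, 21, Gamma), (31, Zed, Delta, 21, Omega), (31, Zed, Delta, 3, Zephyr)}
π[title2, aid]: project onto (title2, aid) (2 duplicate(s) eliminated) → {(Atlas, 14), (Gamma, 31), (Helix, 21), (Helix, 31), (Omega, 31), (Zephyr, 18), (Zephyr, 21), (Zephyr, 31)}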